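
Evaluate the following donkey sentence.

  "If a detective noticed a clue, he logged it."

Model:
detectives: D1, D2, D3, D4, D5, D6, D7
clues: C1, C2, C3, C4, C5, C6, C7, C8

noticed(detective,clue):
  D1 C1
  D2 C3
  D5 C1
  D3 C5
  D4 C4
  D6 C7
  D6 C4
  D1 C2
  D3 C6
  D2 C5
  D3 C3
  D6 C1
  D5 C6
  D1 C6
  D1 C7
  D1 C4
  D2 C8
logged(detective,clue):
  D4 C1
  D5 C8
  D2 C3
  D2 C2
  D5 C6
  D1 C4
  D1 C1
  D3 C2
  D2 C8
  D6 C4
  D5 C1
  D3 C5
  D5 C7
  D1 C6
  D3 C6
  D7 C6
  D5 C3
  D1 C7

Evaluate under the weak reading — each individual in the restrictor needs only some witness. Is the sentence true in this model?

False

"it" takes "a clue" as antecedent — a donkey pronoun bound across the clause boundary.
Weak reading: every detective d with some noticed-clue has at least one noticed-clue c such that logged(d,c).
Per detective: D1:✓  D2:✓  D3:✓  D4:✗  D5:✓  D6:✓
D4 has no witness among its noticed-clues.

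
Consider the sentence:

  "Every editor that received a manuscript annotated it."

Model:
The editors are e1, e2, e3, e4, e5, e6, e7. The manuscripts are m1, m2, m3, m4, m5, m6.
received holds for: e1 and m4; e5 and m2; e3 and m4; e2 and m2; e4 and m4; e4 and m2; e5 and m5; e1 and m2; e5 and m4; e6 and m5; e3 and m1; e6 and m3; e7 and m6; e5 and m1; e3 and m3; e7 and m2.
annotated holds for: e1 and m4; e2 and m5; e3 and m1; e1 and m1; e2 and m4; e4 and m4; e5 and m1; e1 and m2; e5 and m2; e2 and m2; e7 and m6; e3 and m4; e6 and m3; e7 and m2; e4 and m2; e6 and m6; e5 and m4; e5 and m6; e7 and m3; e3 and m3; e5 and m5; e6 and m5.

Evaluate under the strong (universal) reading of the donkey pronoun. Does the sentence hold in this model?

True

"it" takes "a manuscript" as antecedent — a donkey pronoun bound across the clause boundary.
Strong reading: for every (e,m) with received(e,m), annotated(e,m).
Restrictor pairs: (e1,m2) ✓  (e1,m4) ✓  (e2,m2) ✓  (e3,m1) ✓  (e3,m3) ✓  (e3,m4) ✓  (e4,m2) ✓  (e4,m4) ✓  (e5,m1) ✓  (e5,m2) ✓  (e5,m4) ✓  (e5,m5) ✓  (e6,m3) ✓  (e6,m5) ✓  (e7,m2) ✓  (e7,m6) ✓
Every restrictor pair satisfies the scope.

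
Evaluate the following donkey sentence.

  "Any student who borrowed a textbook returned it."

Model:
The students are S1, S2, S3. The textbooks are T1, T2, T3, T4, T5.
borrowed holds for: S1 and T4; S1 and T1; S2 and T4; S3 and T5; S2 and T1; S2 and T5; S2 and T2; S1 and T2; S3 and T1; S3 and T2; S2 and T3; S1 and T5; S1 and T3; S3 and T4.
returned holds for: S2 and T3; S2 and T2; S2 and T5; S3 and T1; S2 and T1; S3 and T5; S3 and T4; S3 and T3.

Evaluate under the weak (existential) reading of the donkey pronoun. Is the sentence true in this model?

"it" takes "a textbook" as antecedent — a donkey pronoun bound across the clause boundary.
Weak reading: every student s with some borrowed-textbook has at least one borrowed-textbook t such that returned(s,t).
Per student: S1:✗  S2:✓  S3:✓
S1 has no witness among its borrowed-textbooks.

False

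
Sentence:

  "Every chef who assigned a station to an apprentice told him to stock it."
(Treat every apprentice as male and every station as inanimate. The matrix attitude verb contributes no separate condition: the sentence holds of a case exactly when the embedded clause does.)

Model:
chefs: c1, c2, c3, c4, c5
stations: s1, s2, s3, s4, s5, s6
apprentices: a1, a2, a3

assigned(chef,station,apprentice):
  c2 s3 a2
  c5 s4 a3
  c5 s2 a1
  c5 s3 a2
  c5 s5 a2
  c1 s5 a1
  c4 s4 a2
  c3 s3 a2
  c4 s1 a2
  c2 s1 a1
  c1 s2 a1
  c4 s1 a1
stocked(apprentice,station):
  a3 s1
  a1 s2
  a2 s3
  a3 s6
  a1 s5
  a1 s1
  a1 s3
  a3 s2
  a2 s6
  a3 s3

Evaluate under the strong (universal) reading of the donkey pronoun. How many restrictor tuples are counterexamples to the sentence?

4

"him" takes "an apprentice" as antecedent and "it" takes "a station"; both are donkey pronouns co-varying with the restrictor.
Strong reading: for every (c,s,a) with assigned(c,s,a), stocked(a,s).
Restrictor triples: (c1,s2,a1)→stocked(a1,s2) ✓  (c1,s5,a1)→stocked(a1,s5) ✓  (c2,s1,a1)→stocked(a1,s1) ✓  (c2,s3,a2)→stocked(a2,s3) ✓  (c3,s3,a2)→stocked(a2,s3) ✓  (c4,s1,a1)→stocked(a1,s1) ✓  (c4,s1,a2)→stocked(a2,s1) ✗  (c4,s4,a2)→stocked(a2,s4) ✗  (c5,s2,a1)→stocked(a1,s2) ✓  (c5,s3,a2)→stocked(a2,s3) ✓  (c5,s4,a3)→stocked(a3,s4) ✗  (c5,s5,a2)→stocked(a2,s5) ✗
Counterexamples (restrictor triples failing the scope): 4.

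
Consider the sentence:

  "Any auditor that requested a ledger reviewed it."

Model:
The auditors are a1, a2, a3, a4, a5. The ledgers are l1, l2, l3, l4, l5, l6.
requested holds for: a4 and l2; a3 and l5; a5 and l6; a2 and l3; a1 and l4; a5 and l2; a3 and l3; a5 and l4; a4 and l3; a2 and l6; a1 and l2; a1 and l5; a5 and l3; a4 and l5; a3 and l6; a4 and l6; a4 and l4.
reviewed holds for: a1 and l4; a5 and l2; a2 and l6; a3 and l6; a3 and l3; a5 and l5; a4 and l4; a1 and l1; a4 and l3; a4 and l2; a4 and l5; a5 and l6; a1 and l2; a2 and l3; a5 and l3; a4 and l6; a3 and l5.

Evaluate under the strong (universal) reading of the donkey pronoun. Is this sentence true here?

"it" takes "a ledger" as antecedent — a donkey pronoun bound across the clause boundary.
Strong reading: for every (a,l) with requested(a,l), reviewed(a,l).
Restrictor pairs: (a1,l2) ✓  (a1,l4) ✓  (a1,l5) ✗  (a2,l3) ✓  (a2,l6) ✓  (a3,l3) ✓  (a3,l5) ✓  (a3,l6) ✓  (a4,l2) ✓  (a4,l3) ✓  (a4,l4) ✓  (a4,l5) ✓  (a4,l6) ✓  (a5,l2) ✓  (a5,l3) ✓  (a5,l4) ✗  (a5,l6) ✓
Counterexample: (a1,l5) is in requested but fails the scope.

False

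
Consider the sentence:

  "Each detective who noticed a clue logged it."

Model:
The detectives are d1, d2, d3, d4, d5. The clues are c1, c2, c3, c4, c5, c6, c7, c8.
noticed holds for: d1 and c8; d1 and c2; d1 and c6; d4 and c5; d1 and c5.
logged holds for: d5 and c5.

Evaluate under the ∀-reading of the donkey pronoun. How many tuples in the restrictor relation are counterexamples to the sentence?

5

"it" takes "a clue" as antecedent — a donkey pronoun bound across the clause boundary.
Strong reading: for every (d,c) with noticed(d,c), logged(d,c).
Restrictor pairs: (d1,c2) ✗  (d1,c5) ✗  (d1,c6) ✗  (d1,c8) ✗  (d4,c5) ✗
Counterexamples (restrictor pairs failing the scope): 5.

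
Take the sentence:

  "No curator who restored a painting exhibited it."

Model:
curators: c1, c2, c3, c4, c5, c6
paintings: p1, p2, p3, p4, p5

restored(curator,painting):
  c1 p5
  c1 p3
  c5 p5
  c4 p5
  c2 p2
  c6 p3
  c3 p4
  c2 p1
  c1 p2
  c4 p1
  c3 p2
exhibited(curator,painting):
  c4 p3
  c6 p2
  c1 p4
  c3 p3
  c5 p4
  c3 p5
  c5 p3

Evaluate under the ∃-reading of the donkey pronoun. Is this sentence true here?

True

"it" takes "a painting" as antecedent — a donkey pronoun bound across the clause boundary.
Truth condition: for no (c,p) with restored(c,p) does exhibited(c,p) hold.
Restrictor pairs — does the scope hold? (c1,p2):fails  (c1,p3):fails  (c1,p5):fails  (c2,p1):fails  (c2,p2):fails  (c3,p2):fails  (c3,p4):fails  (c4,p1):fails  (c4,p5):fails  (c5,p5):fails  (c6,p3):fails
Scope holds for no restrictor pair, so the sentence is true.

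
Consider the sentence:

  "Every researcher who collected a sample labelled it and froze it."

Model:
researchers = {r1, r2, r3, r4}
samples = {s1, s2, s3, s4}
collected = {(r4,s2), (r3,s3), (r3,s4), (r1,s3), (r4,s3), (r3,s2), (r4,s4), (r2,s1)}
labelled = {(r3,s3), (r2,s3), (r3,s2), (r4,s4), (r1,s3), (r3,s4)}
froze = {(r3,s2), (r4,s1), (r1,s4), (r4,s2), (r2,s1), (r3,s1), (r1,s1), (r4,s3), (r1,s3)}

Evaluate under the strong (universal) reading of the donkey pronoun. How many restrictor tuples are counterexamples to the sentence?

6

"it" takes "a sample" as antecedent — a donkey pronoun bound across the clause boundary.
Strong reading: for every (r,s) with collected(r,s), labelled(r,s) ∧ froze(r,s).
Restrictor pairs: (r1,s3) ✓  (r2,s1) ✗  (r3,s2) ✓  (r3,s3) ✗  (r3,s4) ✗  (r4,s2) ✗  (r4,s3) ✗  (r4,s4) ✗
Counterexamples (restrictor pairs failing the scope): 6.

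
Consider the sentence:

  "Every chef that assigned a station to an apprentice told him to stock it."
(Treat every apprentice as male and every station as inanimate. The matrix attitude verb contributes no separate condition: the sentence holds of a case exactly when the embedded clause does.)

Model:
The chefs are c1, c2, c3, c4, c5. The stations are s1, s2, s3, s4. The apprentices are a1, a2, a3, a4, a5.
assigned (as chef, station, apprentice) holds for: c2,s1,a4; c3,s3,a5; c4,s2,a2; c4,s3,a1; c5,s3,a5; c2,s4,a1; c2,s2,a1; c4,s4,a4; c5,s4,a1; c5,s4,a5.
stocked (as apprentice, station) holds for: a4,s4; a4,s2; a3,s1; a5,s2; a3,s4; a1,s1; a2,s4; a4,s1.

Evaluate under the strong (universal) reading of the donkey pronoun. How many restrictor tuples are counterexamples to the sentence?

"him" takes "an apprentice" as antecedent and "it" takes "a station"; both are donkey pronouns co-varying with the restrictor.
Strong reading: for every (c,s,a) with assigned(c,s,a), stocked(a,s).
Restrictor triples: (c2,s1,a4)→stocked(a4,s1) ✓  (c2,s2,a1)→stocked(a1,s2) ✗  (c2,s4,a1)→stocked(a1,s4) ✗  (c3,s3,a5)→stocked(a5,s3) ✗  (c4,s2,a2)→stocked(a2,s2) ✗  (c4,s3,a1)→stocked(a1,s3) ✗  (c4,s4,a4)→stocked(a4,s4) ✓  (c5,s3,a5)→stocked(a5,s3) ✗  (c5,s4,a1)→stocked(a1,s4) ✗  (c5,s4,a5)→stocked(a5,s4) ✗
Counterexamples (restrictor triples failing the scope): 8.

8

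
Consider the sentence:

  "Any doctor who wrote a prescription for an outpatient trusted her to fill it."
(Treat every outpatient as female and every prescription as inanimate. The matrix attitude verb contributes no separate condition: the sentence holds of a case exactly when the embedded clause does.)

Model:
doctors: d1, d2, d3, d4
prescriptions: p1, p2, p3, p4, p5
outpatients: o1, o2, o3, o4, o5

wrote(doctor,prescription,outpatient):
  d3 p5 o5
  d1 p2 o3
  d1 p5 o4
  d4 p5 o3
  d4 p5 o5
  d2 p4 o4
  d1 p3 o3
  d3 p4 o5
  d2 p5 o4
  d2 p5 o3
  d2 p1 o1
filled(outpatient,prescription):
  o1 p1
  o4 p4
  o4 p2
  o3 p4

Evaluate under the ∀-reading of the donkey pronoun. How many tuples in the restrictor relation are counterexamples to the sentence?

"her" takes "an outpatient" as antecedent and "it" takes "a prescription"; both are donkey pronouns co-varying with the restrictor.
Strong reading: for every (d,p,o) with wrote(d,p,o), filled(o,p).
Restrictor triples: (d1,p2,o3)→filled(o3,p2) ✗  (d1,p3,o3)→filled(o3,p3) ✗  (d1,p5,o4)→filled(o4,p5) ✗  (d2,p1,o1)→filled(o1,p1) ✓  (d2,p4,o4)→filled(o4,p4) ✓  (d2,p5,o3)→filled(o3,p5) ✗  (d2,p5,o4)→filled(o4,p5) ✗  (d3,p4,o5)→filled(o5,p4) ✗  (d3,p5,o5)→filled(o5,p5) ✗  (d4,p5,o3)→filled(o3,p5) ✗  (d4,p5,o5)→filled(o5,p5) ✗
Counterexamples (restrictor triples failing the scope): 9.

9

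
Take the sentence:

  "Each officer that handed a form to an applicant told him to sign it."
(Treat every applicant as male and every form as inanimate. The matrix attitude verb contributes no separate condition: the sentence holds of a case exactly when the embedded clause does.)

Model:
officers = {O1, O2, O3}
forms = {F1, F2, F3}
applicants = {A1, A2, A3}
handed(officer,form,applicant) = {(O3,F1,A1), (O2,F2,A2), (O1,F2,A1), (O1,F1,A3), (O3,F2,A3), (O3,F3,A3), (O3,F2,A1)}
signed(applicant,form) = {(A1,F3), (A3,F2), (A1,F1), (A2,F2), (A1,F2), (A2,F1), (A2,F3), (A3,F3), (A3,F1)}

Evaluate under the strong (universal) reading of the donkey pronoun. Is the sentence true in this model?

True

"him" takes "an applicant" as antecedent and "it" takes "a form"; both are donkey pronouns co-varying with the restrictor.
Strong reading: for every (o,f,a) with handed(o,f,a), signed(a,f).
Restrictor triples: (O1,F1,A3)→signed(A3,F1) ✓  (O1,F2,A1)→signed(A1,F2) ✓  (O2,F2,A2)→signed(A2,F2) ✓  (O3,F1,A1)→signed(A1,F1) ✓  (O3,F2,A1)→signed(A1,F2) ✓  (O3,F2,A3)→signed(A3,F2) ✓  (O3,F3,A3)→signed(A3,F3) ✓
Every restrictor triple satisfies the scope.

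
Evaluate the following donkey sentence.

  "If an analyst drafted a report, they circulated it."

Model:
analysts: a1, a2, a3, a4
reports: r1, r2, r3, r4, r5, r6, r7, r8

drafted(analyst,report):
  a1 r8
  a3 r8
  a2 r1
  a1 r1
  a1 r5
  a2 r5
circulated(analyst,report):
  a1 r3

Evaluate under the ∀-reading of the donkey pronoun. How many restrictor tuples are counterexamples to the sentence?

"it" takes "a report" as antecedent — a donkey pronoun bound across the clause boundary.
Strong reading: for every (a,r) with drafted(a,r), circulated(a,r).
Restrictor pairs: (a1,r1) ✗  (a1,r5) ✗  (a1,r8) ✗  (a2,r1) ✗  (a2,r5) ✗  (a3,r8) ✗
Counterexamples (restrictor pairs failing the scope): 6.

6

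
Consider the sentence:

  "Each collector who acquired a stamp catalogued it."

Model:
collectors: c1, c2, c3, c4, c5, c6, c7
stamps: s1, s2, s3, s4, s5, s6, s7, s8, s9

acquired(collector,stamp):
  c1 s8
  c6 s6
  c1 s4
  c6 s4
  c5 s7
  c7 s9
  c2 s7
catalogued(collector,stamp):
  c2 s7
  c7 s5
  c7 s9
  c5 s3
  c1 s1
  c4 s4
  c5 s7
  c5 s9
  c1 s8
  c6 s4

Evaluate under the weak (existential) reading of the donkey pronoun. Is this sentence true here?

"it" takes "a stamp" as antecedent — a donkey pronoun bound across the clause boundary.
Weak reading: every collector c with some acquired-stamp has at least one acquired-stamp s such that catalogued(c,s).
Per collector: c1:✓  c2:✓  c5:✓  c6:✓  c7:✓
Every collector in the restrictor has a witness.

True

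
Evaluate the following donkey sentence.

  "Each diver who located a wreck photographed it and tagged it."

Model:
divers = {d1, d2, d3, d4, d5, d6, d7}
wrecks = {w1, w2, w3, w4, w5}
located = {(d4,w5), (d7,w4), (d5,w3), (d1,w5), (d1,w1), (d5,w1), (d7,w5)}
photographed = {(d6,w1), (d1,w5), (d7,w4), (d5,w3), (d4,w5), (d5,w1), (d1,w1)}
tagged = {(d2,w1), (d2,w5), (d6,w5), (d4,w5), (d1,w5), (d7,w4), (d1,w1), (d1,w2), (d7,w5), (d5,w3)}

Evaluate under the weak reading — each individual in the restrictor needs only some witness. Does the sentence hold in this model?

True

"it" takes "a wreck" as antecedent — a donkey pronoun bound across the clause boundary.
Weak reading: every diver d with some located-wreck has at least one located-wreck w such that photographed(d,w) ∧ tagged(d,w).
Per diver: d1:✓  d4:✓  d5:✓  d7:✓
Every diver in the restrictor has a witness.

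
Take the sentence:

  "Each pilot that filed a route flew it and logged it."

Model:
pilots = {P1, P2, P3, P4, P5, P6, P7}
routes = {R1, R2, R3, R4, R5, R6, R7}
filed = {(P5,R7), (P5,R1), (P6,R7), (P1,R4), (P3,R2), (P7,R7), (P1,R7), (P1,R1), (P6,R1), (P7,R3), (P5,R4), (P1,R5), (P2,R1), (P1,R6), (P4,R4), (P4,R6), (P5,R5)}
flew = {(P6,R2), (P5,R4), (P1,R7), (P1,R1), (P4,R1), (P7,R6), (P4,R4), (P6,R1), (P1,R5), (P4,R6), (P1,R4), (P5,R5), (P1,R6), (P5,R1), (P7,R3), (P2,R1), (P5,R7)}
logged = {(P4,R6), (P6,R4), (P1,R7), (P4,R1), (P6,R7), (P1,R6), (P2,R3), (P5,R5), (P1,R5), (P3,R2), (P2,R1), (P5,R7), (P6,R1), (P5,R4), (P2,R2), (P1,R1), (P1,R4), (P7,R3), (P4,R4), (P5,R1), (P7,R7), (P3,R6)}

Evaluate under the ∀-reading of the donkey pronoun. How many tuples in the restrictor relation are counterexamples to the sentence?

3

"it" takes "a route" as antecedent — a donkey pronoun bound across the clause boundary.
Strong reading: for every (p,r) with filed(p,r), flew(p,r) ∧ logged(p,r).
Restrictor pairs: (P1,R1) ✓  (P1,R4) ✓  (P1,R5) ✓  (P1,R6) ✓  (P1,R7) ✓  (P2,R1) ✓  (P3,R2) ✗  (P4,R4) ✓  (P4,R6) ✓  (P5,R1) ✓  (P5,R4) ✓  (P5,R5) ✓  (P5,R7) ✓  (P6,R1) ✓  (P6,R7) ✗  (P7,R3) ✓  (P7,R7) ✗
Counterexamples (restrictor pairs failing the scope): 3.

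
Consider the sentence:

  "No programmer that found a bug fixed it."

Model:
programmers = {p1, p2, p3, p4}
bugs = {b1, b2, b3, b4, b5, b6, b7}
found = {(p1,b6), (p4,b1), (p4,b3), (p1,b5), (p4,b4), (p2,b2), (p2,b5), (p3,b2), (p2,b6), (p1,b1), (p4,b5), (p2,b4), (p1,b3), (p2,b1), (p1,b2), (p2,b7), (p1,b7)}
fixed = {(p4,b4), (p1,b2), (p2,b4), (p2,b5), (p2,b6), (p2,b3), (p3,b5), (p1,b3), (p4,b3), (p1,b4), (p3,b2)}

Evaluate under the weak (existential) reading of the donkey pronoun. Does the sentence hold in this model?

False

"it" takes "a bug" as antecedent — a donkey pronoun bound across the clause boundary.
Truth condition: for no (p,b) with found(p,b) does fixed(p,b) hold.
Restrictor pairs — does the scope hold? (p1,b1):fails  (p1,b2):holds  (p1,b3):holds  (p1,b5):fails  (p1,b6):fails  (p1,b7):fails  (p2,b1):fails  (p2,b2):fails  (p2,b4):holds  (p2,b5):holds  (p2,b6):holds  (p2,b7):fails  (p3,b2):holds  (p4,b1):fails  (p4,b3):holds  (p4,b4):holds  (p4,b5):fails
Scope holds for 8 pair(s), so the sentence is false.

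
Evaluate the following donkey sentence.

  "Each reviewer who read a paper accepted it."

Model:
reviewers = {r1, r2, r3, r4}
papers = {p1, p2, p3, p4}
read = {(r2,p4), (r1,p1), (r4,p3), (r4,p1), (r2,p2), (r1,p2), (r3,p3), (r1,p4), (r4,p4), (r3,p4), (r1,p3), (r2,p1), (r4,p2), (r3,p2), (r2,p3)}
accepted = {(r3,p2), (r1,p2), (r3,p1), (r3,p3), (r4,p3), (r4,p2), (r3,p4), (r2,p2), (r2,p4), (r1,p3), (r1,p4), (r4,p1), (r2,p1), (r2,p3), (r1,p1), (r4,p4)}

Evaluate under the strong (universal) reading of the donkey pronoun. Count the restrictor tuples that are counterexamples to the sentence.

0

"it" takes "a paper" as antecedent — a donkey pronoun bound across the clause boundary.
Strong reading: for every (r,p) with read(r,p), accepted(r,p).
Restrictor pairs: (r1,p1) ✓  (r1,p2) ✓  (r1,p3) ✓  (r1,p4) ✓  (r2,p1) ✓  (r2,p2) ✓  (r2,p3) ✓  (r2,p4) ✓  (r3,p2) ✓  (r3,p3) ✓  (r3,p4) ✓  (r4,p1) ✓  (r4,p2) ✓  (r4,p3) ✓  (r4,p4) ✓
Counterexamples (restrictor pairs failing the scope): 0.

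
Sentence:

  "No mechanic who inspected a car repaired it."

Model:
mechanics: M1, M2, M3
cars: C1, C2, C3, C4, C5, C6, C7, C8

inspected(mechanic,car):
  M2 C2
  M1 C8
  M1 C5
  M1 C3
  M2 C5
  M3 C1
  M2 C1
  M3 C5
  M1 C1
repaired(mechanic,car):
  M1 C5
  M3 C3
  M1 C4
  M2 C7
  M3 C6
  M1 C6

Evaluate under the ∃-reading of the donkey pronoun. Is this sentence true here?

"it" takes "a car" as antecedent — a donkey pronoun bound across the clause boundary.
Truth condition: for no (m,c) with inspected(m,c) does repaired(m,c) hold.
Restrictor pairs — does the scope hold? (M1,C1):fails  (M1,C3):fails  (M1,C5):holds  (M1,C8):fails  (M2,C1):fails  (M2,C2):fails  (M2,C5):fails  (M3,C1):fails  (M3,C5):fails
Scope holds for 1 pair(s), so the sentence is false.

False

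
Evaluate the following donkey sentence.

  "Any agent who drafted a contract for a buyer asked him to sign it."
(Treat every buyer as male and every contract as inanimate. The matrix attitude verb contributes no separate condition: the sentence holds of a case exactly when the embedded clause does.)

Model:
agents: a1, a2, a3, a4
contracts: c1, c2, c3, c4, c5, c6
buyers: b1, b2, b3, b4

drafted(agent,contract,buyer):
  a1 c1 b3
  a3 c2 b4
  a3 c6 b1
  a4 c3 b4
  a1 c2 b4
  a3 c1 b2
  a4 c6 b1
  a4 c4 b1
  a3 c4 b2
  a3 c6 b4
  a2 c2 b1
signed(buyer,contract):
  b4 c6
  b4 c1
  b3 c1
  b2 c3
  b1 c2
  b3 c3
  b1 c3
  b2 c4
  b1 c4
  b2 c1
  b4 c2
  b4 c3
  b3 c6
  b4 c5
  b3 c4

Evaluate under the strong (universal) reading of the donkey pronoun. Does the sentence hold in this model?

"him" takes "a buyer" as antecedent and "it" takes "a contract"; both are donkey pronouns co-varying with the restrictor.
Strong reading: for every (a,c,b) with drafted(a,c,b), signed(b,c).
Restrictor triples: (a1,c1,b3)→signed(b3,c1) ✓  (a1,c2,b4)→signed(b4,c2) ✓  (a2,c2,b1)→signed(b1,c2) ✓  (a3,c1,b2)→signed(b2,c1) ✓  (a3,c2,b4)→signed(b4,c2) ✓  (a3,c4,b2)→signed(b2,c4) ✓  (a3,c6,b1)→signed(b1,c6) ✗  (a3,c6,b4)→signed(b4,c6) ✓  (a4,c3,b4)→signed(b4,c3) ✓  (a4,c4,b1)→signed(b1,c4) ✓  (a4,c6,b1)→signed(b1,c6) ✗
Counterexample: (a3,c6,b1) — signed(b1,c6) does not hold.

False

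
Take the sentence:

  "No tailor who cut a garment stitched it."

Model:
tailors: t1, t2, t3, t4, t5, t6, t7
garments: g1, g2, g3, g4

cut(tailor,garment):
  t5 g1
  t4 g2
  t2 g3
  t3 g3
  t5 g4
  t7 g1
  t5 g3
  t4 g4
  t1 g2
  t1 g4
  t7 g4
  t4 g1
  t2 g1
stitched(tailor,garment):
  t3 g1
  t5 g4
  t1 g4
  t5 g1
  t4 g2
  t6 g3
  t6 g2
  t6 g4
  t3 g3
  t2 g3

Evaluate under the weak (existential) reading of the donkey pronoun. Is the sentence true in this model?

False

"it" takes "a garment" as antecedent — a donkey pronoun bound across the clause boundary.
Truth condition: for no (t,g) with cut(t,g) does stitched(t,g) hold.
Restrictor pairs — does the scope hold? (t1,g2):fails  (t1,g4):holds  (t2,g1):fails  (t2,g3):holds  (t3,g3):holds  (t4,g1):fails  (t4,g2):holds  (t4,g4):fails  (t5,g1):holds  (t5,g3):fails  (t5,g4):holds  (t7,g1):fails  (t7,g4):fails
Scope holds for 6 pair(s), so the sentence is false.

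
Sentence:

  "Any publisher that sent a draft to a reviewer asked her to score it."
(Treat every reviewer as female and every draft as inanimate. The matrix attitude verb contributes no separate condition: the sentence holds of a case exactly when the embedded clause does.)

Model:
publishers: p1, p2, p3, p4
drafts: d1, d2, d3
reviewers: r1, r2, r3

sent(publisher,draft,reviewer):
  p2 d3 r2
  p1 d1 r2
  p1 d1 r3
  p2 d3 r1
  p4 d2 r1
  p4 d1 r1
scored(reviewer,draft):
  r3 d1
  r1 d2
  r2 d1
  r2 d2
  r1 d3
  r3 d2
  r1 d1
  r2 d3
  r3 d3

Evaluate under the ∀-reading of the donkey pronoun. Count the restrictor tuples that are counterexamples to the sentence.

"her" takes "a reviewer" as antecedent and "it" takes "a draft"; both are donkey pronouns co-varying with the restrictor.
Strong reading: for every (p,d,r) with sent(p,d,r), scored(r,d).
Restrictor triples: (p1,d1,r2)→scored(r2,d1) ✓  (p1,d1,r3)→scored(r3,d1) ✓  (p2,d3,r1)→scored(r1,d3) ✓  (p2,d3,r2)→scored(r2,d3) ✓  (p4,d1,r1)→scored(r1,d1) ✓  (p4,d2,r1)→scored(r1,d2) ✓
Counterexamples (restrictor triples failing the scope): 0.

0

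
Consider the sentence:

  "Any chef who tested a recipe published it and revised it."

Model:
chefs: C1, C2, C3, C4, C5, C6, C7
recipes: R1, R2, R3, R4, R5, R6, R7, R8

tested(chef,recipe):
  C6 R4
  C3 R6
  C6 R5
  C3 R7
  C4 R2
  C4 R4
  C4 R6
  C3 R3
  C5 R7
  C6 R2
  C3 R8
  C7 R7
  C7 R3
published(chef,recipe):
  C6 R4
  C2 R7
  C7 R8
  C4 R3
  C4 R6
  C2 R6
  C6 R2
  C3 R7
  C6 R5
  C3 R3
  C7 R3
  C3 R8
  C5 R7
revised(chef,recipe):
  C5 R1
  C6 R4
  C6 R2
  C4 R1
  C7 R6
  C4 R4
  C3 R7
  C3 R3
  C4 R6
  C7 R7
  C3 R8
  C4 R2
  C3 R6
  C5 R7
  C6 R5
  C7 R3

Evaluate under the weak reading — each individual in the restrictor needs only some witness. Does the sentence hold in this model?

"it" takes "a recipe" as antecedent — a donkey pronoun bound across the clause boundary.
Weak reading: every chef c with some tested-recipe has at least one tested-recipe r such that published(c,r) ∧ revised(c,r).
Per chef: C3:✓  C4:✓  C5:✓  C6:✓  C7:✓
Every chef in the restrictor has a witness.

True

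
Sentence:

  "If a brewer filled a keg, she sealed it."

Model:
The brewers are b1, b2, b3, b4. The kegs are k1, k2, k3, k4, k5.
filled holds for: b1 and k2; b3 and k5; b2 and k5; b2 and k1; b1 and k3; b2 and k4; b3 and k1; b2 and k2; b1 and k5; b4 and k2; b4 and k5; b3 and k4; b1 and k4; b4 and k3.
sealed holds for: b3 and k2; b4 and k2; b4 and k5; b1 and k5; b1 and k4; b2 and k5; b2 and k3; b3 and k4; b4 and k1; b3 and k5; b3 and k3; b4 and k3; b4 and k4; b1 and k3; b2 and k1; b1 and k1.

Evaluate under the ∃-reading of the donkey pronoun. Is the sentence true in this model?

"it" takes "a keg" as antecedent — a donkey pronoun bound across the clause boundary.
Weak reading: every brewer b with some filled-keg has at least one filled-keg k such that sealed(b,k).
Per brewer: b1:✓  b2:✓  b3:✓  b4:✓
Every brewer in the restrictor has a witness.

True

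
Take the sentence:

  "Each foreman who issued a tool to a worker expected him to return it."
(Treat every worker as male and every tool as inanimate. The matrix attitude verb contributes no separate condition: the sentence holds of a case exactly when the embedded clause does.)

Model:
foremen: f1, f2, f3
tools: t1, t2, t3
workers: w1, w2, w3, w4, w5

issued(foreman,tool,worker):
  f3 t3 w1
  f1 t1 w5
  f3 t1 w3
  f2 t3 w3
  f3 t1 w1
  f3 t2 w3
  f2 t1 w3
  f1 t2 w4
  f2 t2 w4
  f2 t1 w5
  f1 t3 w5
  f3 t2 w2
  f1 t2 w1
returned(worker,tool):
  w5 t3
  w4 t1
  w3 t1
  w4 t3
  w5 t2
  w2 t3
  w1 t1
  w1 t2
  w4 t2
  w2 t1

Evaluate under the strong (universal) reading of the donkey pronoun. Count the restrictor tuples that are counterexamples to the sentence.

6

"him" takes "a worker" as antecedent and "it" takes "a tool"; both are donkey pronouns co-varying with the restrictor.
Strong reading: for every (f,t,w) with issued(f,t,w), returned(w,t).
Restrictor triples: (f1,t1,w5)→returned(w5,t1) ✗  (f1,t2,w1)→returned(w1,t2) ✓  (f1,t2,w4)→returned(w4,t2) ✓  (f1,t3,w5)→returned(w5,t3) ✓  (f2,t1,w3)→returned(w3,t1) ✓  (f2,t1,w5)→returned(w5,t1) ✗  (f2,t2,w4)→returned(w4,t2) ✓  (f2,t3,w3)→returned(w3,t3) ✗  (f3,t1,w1)→returned(w1,t1) ✓  (f3,t1,w3)→returned(w3,t1) ✓  (f3,t2,w2)→returned(w2,t2) ✗  (f3,t2,w3)→returned(w3,t2) ✗  (f3,t3,w1)→returned(w1,t3) ✗
Counterexamples (restrictor triples failing the scope): 6.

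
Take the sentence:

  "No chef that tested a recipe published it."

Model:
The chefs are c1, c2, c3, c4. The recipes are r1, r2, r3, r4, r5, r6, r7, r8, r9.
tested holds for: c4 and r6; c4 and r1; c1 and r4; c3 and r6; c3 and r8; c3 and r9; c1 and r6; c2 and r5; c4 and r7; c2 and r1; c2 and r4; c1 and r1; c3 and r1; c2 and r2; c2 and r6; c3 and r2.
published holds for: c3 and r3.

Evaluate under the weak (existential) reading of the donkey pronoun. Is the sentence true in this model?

True

"it" takes "a recipe" as antecedent — a donkey pronoun bound across the clause boundary.
Truth condition: for no (c,r) with tested(c,r) does published(c,r) hold.
Restrictor pairs — does the scope hold? (c1,r1):fails  (c1,r4):fails  (c1,r6):fails  (c2,r1):fails  (c2,r2):fails  (c2,r4):fails  (c2,r5):fails  (c2,r6):fails  (c3,r1):fails  (c3,r2):fails  (c3,r6):fails  (c3,r8):fails  (c3,r9):fails  (c4,r1):fails  (c4,r6):fails  (c4,r7):fails
Scope holds for no restrictor pair, so the sentence is true.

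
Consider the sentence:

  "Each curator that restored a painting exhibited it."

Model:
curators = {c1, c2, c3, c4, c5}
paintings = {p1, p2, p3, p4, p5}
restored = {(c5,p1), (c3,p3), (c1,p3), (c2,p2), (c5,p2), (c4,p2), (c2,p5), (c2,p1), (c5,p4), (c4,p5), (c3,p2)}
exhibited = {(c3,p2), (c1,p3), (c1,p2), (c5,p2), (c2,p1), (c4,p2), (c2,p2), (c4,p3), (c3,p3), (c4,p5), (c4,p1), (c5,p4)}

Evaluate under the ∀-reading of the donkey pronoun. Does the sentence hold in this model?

"it" takes "a painting" as antecedent — a donkey pronoun bound across the clause boundary.
Strong reading: for every (c,p) with restored(c,p), exhibited(c,p).
Restrictor pairs: (c1,p3) ✓  (c2,p1) ✓  (c2,p2) ✓  (c2,p5) ✗  (c3,p2) ✓  (c3,p3) ✓  (c4,p2) ✓  (c4,p5) ✓  (c5,p1) ✗  (c5,p2) ✓  (c5,p4) ✓
Counterexample: (c2,p5) is in restored but fails the scope.

False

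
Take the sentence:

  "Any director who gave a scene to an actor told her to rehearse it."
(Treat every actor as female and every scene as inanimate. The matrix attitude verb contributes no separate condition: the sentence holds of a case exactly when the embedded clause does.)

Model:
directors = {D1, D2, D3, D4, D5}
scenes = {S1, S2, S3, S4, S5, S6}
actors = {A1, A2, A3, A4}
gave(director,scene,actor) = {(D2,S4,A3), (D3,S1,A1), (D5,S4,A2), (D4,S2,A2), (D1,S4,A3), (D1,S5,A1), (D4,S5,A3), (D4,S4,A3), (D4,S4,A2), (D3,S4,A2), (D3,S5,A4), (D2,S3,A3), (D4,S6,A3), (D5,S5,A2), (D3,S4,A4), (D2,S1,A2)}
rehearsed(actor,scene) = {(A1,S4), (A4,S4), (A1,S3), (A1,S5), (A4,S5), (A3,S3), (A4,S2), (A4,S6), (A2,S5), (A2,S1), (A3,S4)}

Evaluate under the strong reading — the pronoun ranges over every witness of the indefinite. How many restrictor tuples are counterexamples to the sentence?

"her" takes "an actor" as antecedent and "it" takes "a scene"; both are donkey pronouns co-varying with the restrictor.
Strong reading: for every (d,s,a) with gave(d,s,a), rehearsed(a,s).
Restrictor triples: (D1,S4,A3)→rehearsed(A3,S4) ✓  (D1,S5,A1)→rehearsed(A1,S5) ✓  (D2,S1,A2)→rehearsed(A2,S1) ✓  (D2,S3,A3)→rehearsed(A3,S3) ✓  (D2,S4,A3)→rehearsed(A3,S4) ✓  (D3,S1,A1)→rehearsed(A1,S1) ✗  (D3,S4,A2)→rehearsed(A2,S4) ✗  (D3,S4,A4)→rehearsed(A4,S4) ✓  (D3,S5,A4)→rehearsed(A4,S5) ✓  (D4,S2,A2)→rehearsed(A2,S2) ✗  (D4,S4,A2)→rehearsed(A2,S4) ✗  (D4,S4,A3)→rehearsed(A3,S4) ✓  (D4,S5,A3)→rehearsed(A3,S5) ✗  (D4,S6,A3)→rehearsed(A3,S6) ✗  (D5,S4,A2)→rehearsed(A2,S4) ✗  (D5,S5,A2)→rehearsed(A2,S5) ✓
Counterexamples (restrictor triples failing the scope): 7.

7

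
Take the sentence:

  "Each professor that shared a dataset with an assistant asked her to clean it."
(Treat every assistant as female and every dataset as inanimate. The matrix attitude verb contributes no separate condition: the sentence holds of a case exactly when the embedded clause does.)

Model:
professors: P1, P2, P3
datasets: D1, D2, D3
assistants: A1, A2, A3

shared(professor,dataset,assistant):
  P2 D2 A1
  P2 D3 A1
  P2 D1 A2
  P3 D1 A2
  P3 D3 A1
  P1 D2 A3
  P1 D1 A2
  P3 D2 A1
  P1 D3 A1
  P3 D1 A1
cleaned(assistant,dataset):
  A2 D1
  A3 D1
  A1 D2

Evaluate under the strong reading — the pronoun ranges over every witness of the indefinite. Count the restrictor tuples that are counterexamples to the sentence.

"her" takes "an assistant" as antecedent and "it" takes "a dataset"; both are donkey pronouns co-varying with the restrictor.
Strong reading: for every (p,d,a) with shared(p,d,a), cleaned(a,d).
Restrictor triples: (P1,D1,A2)→cleaned(A2,D1) ✓  (P1,D2,A3)→cleaned(A3,D2) ✗  (P1,D3,A1)→cleaned(A1,D3) ✗  (P2,D1,A2)→cleaned(A2,D1) ✓  (P2,D2,A1)→cleaned(A1,D2) ✓  (P2,D3,A1)→cleaned(A1,D3) ✗  (P3,D1,A1)→cleaned(A1,D1) ✗  (P3,D1,A2)→cleaned(A2,D1) ✓  (P3,D2,A1)→cleaned(A1,D2) ✓  (P3,D3,A1)→cleaned(A1,D3) ✗
Counterexamples (restrictor triples failing the scope): 5.

5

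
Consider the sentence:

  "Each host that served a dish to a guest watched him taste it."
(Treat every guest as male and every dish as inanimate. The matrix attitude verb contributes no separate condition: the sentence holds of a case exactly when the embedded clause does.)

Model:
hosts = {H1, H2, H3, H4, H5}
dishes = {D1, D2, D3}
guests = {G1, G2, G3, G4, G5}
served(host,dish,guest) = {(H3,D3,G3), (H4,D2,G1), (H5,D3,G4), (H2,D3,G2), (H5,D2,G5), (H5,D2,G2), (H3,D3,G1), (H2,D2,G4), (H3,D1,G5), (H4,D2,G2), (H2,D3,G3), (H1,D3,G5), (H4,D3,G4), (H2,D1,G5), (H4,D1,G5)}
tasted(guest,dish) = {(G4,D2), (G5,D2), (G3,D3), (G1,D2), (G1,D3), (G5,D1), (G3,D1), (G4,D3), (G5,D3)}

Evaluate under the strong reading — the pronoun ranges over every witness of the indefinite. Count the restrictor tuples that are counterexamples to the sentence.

3

"him" takes "a guest" as antecedent and "it" takes "a dish"; both are donkey pronouns co-varying with the restrictor.
Strong reading: for every (h,d,g) with served(h,d,g), tasted(g,d).
Restrictor triples: (H1,D3,G5)→tasted(G5,D3) ✓  (H2,D1,G5)→tasted(G5,D1) ✓  (H2,D2,G4)→tasted(G4,D2) ✓  (H2,D3,G2)→tasted(G2,D3) ✗  (H2,D3,G3)→tasted(G3,D3) ✓  (H3,D1,G5)→tasted(G5,D1) ✓  (H3,D3,G1)→tasted(G1,D3) ✓  (H3,D3,G3)→tasted(G3,D3) ✓  (H4,D1,G5)→tasted(G5,D1) ✓  (H4,D2,G1)→tasted(G1,D2) ✓  (H4,D2,G2)→tasted(G2,D2) ✗  (H4,D3,G4)→tasted(G4,D3) ✓  (H5,D2,G2)→tasted(G2,D2) ✗  (H5,D2,G5)→tasted(G5,D2) ✓  (H5,D3,G4)→tasted(G4,D3) ✓
Counterexamples (restrictor triples failing the scope): 3.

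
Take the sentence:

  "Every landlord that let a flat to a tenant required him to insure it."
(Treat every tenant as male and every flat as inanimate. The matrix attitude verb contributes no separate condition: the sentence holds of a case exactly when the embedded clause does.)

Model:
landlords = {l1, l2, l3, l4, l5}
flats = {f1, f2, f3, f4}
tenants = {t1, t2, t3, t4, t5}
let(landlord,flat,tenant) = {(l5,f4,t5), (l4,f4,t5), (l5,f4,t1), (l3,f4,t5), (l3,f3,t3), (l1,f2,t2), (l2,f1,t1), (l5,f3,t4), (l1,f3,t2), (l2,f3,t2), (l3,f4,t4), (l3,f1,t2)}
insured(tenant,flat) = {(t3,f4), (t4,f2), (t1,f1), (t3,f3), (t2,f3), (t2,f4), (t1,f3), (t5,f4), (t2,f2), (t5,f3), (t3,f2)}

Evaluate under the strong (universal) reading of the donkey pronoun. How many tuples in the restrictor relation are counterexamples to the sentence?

"him" takes "a tenant" as antecedent and "it" takes "a flat"; both are donkey pronouns co-varying with the restrictor.
Strong reading: for every (l,f,t) with let(l,f,t), insured(t,f).
Restrictor triples: (l1,f2,t2)→insured(t2,f2) ✓  (l1,f3,t2)→insured(t2,f3) ✓  (l2,f1,t1)→insured(t1,f1) ✓  (l2,f3,t2)→insured(t2,f3) ✓  (l3,f1,t2)→insured(t2,f1) ✗  (l3,f3,t3)→insured(t3,f3) ✓  (l3,f4,t4)→insured(t4,f4) ✗  (l3,f4,t5)→insured(t5,f4) ✓  (l4,f4,t5)→insured(t5,f4) ✓  (l5,f3,t4)→insured(t4,f3) ✗  (l5,f4,t1)→insured(t1,f4) ✗  (l5,f4,t5)→insured(t5,f4) ✓
Counterexamples (restrictor triples failing the scope): 4.

4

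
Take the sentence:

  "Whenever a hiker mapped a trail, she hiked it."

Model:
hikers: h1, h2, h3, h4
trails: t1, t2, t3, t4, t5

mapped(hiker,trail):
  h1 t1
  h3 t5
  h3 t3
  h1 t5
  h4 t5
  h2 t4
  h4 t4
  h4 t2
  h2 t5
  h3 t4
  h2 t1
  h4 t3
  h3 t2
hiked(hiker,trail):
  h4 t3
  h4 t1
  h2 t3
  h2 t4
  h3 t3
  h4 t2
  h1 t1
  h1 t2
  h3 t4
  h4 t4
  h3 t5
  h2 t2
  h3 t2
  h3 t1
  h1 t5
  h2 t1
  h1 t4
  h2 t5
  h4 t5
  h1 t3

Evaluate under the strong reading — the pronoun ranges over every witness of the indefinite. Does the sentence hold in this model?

True

"it" takes "a trail" as antecedent — a donkey pronoun bound across the clause boundary.
Strong reading: for every (h,t) with mapped(h,t), hiked(h,t).
Restrictor pairs: (h1,t1) ✓  (h1,t5) ✓  (h2,t1) ✓  (h2,t4) ✓  (h2,t5) ✓  (h3,t2) ✓  (h3,t3) ✓  (h3,t4) ✓  (h3,t5) ✓  (h4,t2) ✓  (h4,t3) ✓  (h4,t4) ✓  (h4,t5) ✓
Every restrictor pair satisfies the scope.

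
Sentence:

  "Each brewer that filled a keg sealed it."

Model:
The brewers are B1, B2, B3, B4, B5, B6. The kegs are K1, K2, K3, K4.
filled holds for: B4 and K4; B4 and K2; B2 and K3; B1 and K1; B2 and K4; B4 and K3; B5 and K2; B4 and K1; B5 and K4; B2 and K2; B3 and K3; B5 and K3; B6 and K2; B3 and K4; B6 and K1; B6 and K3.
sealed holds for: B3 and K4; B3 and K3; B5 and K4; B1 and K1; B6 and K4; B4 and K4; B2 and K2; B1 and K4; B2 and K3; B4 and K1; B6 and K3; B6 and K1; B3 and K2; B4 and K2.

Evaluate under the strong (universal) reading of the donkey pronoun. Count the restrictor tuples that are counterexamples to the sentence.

5

"it" takes "a keg" as antecedent — a donkey pronoun bound across the clause boundary.
Strong reading: for every (b,k) with filled(b,k), sealed(b,k).
Restrictor pairs: (B1,K1) ✓  (B2,K2) ✓  (B2,K3) ✓  (B2,K4) ✗  (B3,K3) ✓  (B3,K4) ✓  (B4,K1) ✓  (B4,K2) ✓  (B4,K3) ✗  (B4,K4) ✓  (B5,K2) ✗  (B5,K3) ✗  (B5,K4) ✓  (B6,K1) ✓  (B6,K2) ✗  (B6,K3) ✓
Counterexamples (restrictor pairs failing the scope): 5.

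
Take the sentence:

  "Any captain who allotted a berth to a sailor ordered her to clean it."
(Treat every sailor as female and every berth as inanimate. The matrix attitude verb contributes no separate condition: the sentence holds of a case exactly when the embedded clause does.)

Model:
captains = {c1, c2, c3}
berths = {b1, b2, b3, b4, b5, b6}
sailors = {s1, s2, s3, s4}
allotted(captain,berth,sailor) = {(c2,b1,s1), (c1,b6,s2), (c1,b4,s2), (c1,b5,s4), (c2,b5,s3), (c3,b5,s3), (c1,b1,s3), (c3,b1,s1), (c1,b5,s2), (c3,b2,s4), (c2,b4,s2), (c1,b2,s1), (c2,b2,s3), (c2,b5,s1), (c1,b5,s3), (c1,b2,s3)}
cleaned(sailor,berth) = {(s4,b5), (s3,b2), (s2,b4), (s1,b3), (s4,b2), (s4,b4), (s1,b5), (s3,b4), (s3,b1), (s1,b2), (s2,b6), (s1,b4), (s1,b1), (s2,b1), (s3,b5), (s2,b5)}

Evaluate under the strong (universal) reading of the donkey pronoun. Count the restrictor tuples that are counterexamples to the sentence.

"her" takes "a sailor" as antecedent and "it" takes "a berth"; both are donkey pronouns co-varying with the restrictor.
Strong reading: for every (c,b,s) with allotted(c,b,s), cleaned(s,b).
Restrictor triples: (c1,b1,s3)→cleaned(s3,b1) ✓  (c1,b2,s1)→cleaned(s1,b2) ✓  (c1,b2,s3)→cleaned(s3,b2) ✓  (c1,b4,s2)→cleaned(s2,b4) ✓  (c1,b5,s2)→cleaned(s2,b5) ✓  (c1,b5,s3)→cleaned(s3,b5) ✓  (c1,b5,s4)→cleaned(s4,b5) ✓  (c1,b6,s2)→cleaned(s2,b6) ✓  (c2,b1,s1)→cleaned(s1,b1) ✓  (c2,b2,s3)→cleaned(s3,b2) ✓  (c2,b4,s2)→cleaned(s2,b4) ✓  (c2,b5,s1)→cleaned(s1,b5) ✓  (c2,b5,s3)→cleaned(s3,b5) ✓  (c3,b1,s1)→cleaned(s1,b1) ✓  (c3,b2,s4)→cleaned(s4,b2) ✓  (c3,b5,s3)→cleaned(s3,b5) ✓
Counterexamples (restrictor triples failing the scope): 0.

0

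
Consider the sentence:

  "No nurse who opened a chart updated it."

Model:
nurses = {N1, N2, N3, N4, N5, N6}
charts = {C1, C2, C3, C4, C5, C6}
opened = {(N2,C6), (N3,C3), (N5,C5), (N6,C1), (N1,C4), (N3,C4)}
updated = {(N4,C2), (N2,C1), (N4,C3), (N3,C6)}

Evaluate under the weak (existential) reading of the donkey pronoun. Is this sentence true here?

True

"it" takes "a chart" as antecedent — a donkey pronoun bound across the clause boundary.
Truth condition: for no (n,c) with opened(n,c) does updated(n,c) hold.
Restrictor pairs — does the scope hold? (N1,C4):fails  (N2,C6):fails  (N3,C3):fails  (N3,C4):fails  (N5,C5):fails  (N6,C1):fails
Scope holds for no restrictor pair, so the sentence is true.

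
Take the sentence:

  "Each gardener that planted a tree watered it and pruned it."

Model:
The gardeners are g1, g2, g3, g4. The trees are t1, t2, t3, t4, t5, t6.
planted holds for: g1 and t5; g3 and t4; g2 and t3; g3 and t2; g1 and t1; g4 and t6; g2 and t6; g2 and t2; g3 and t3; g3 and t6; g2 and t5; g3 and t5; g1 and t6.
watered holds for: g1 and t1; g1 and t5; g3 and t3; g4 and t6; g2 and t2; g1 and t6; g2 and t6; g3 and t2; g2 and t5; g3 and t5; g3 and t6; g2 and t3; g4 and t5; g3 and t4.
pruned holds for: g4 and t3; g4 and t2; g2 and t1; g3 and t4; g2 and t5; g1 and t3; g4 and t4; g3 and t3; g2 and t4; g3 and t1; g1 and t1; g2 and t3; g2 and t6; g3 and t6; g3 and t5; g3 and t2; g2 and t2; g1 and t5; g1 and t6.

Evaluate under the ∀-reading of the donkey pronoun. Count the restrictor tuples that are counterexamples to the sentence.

1

"it" takes "a tree" as antecedent — a donkey pronoun bound across the clause boundary.
Strong reading: for every (g,t) with planted(g,t), watered(g,t) ∧ pruned(g,t).
Restrictor pairs: (g1,t1) ✓  (g1,t5) ✓  (g1,t6) ✓  (g2,t2) ✓  (g2,t3) ✓  (g2,t5) ✓  (g2,t6) ✓  (g3,t2) ✓  (g3,t3) ✓  (g3,t4) ✓  (g3,t5) ✓  (g3,t6) ✓  (g4,t6) ✗
Counterexamples (restrictor pairs failing the scope): 1.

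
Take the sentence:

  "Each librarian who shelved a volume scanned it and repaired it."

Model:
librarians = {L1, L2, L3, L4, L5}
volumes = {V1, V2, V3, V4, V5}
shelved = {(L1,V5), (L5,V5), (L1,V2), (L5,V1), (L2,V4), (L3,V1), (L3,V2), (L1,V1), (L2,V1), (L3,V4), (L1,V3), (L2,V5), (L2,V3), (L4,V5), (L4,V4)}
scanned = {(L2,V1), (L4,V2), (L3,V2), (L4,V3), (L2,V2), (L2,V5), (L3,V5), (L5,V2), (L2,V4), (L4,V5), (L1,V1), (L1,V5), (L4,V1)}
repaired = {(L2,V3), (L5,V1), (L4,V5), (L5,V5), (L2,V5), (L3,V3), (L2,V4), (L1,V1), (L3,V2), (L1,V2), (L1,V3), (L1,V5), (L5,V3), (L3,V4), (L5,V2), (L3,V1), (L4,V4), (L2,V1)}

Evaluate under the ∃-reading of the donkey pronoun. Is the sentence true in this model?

"it" takes "a volume" as antecedent — a donkey pronoun bound across the clause boundary.
Weak reading: every librarian l with some shelved-volume has at least one shelved-volume v such that scanned(l,v) ∧ repaired(l,v).
Per librarian: L1:✓  L2:✓  L3:✓  L4:✓  L5:✗
L5 has no witness among its shelved-volumes.

False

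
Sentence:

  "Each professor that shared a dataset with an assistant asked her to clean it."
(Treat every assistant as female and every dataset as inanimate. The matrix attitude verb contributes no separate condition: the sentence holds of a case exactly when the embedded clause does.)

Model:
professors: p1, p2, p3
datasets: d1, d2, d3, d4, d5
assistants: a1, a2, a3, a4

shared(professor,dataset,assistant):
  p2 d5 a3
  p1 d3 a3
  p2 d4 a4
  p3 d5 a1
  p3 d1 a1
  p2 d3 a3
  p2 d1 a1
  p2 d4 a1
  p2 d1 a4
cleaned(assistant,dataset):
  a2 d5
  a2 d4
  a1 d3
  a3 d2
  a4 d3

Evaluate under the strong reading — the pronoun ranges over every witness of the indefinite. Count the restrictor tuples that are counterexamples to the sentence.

9

"her" takes "an assistant" as antecedent and "it" takes "a dataset"; both are donkey pronouns co-varying with the restrictor.
Strong reading: for every (p,d,a) with shared(p,d,a), cleaned(a,d).
Restrictor triples: (p1,d3,a3)→cleaned(a3,d3) ✗  (p2,d1,a1)→cleaned(a1,d1) ✗  (p2,d1,a4)→cleaned(a4,d1) ✗  (p2,d3,a3)→cleaned(a3,d3) ✗  (p2,d4,a1)→cleaned(a1,d4) ✗  (p2,d4,a4)→cleaned(a4,d4) ✗  (p2,d5,a3)→cleaned(a3,d5) ✗  (p3,d1,a1)→cleaned(a1,d1) ✗  (p3,d5,a1)→cleaned(a1,d5) ✗
Counterexamples (restrictor triples failing the scope): 9.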